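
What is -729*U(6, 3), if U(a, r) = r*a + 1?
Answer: -13851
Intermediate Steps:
U(a, r) = 1 + a*r (U(a, r) = a*r + 1 = 1 + a*r)
-729*U(6, 3) = -729*(1 + 6*3) = -729*(1 + 18) = -729*19 = -13851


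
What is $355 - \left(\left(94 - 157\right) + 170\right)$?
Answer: $248$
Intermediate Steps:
$355 - \left(\left(94 - 157\right) + 170\right) = 355 - \left(-63 + 170\right) = 355 - 107 = 248$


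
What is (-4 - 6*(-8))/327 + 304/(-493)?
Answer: -77716/161211 ≈ -0.48208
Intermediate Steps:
(-4 - 6*(-8))/327 + 304/(-493) = (-4 + 48)*(1/327) + 304*(-1/493) = 44*(1/327) - 304/493 = 44/327 - 304/493 = -77716/161211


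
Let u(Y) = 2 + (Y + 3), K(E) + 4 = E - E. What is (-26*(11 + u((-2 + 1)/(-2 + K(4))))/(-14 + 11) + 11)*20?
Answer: 27200/9 ≈ 3022.2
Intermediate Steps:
K(E) = -4 (K(E) = -4 + (E - E) = -4 + 0 = -4)
u(Y) = 5 + Y (u(Y) = 2 + (3 + Y) = 5 + Y)
(-26*(11 + u((-2 + 1)/(-2 + K(4))))/(-14 + 11) + 11)*20 = (-26*(11 + (5 + (-2 + 1)/(-2 - 4)))/(-14 + 11) + 11)*20 = (-26*(11 + (5 - 1/(-6)))/(-3) + 11)*20 = (-26*(11 + (5 - 1*(-1/6)))*(-1)/3 + 11)*20 = (-26*(11 + (5 + 1/6))*(-1)/3 + 11)*20 = (-26*(11 + 31/6)*(-1)/3 + 11)*20 = (-1261*(-1)/(3*3) + 11)*20 = (-26*(-97/18) + 11)*20 = (1261/9 + 11)*20 = (1360/9)*20 = 27200/9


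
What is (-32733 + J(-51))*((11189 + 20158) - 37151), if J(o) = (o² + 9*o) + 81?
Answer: 177080040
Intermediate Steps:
J(o) = 81 + o² + 9*o
(-32733 + J(-51))*((11189 + 20158) - 37151) = (-32733 + (81 + (-51)² + 9*(-51)))*((11189 + 20158) - 37151) = (-32733 + (81 + 2601 - 459))*(31347 - 37151) = (-32733 + 2223)*(-5804) = -30510*(-5804) = 177080040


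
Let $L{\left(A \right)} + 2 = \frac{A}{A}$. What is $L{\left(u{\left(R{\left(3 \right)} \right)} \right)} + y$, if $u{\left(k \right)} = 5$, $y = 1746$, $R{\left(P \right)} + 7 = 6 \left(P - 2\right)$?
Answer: $1745$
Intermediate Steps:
$R{\left(P \right)} = -19 + 6 P$ ($R{\left(P \right)} = -7 + 6 \left(P - 2\right) = -7 + 6 \left(-2 + P\right) = -7 + \left(-12 + 6 P\right) = -19 + 6 P$)
$L{\left(A \right)} = -1$ ($L{\left(A \right)} = -2 + \frac{A}{A} = -2 + 1 = -1$)
$L{\left(u{\left(R{\left(3 \right)} \right)} \right)} + y = -1 + 1746 = 1745$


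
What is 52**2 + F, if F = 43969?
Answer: 46673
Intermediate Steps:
52**2 + F = 52**2 + 43969 = 2704 + 43969 = 46673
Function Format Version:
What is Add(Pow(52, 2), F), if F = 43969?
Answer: 46673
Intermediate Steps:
Add(Pow(52, 2), F) = Add(Pow(52, 2), 43969) = Add(2704, 43969) = 46673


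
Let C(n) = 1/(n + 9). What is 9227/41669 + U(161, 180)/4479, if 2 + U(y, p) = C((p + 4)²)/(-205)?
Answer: 95443998158902/431894652454525 ≈ 0.22099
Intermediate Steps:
C(n) = 1/(9 + n)
U(y, p) = -2 - 1/(205*(9 + (4 + p)²)) (U(y, p) = -2 + 1/((9 + (p + 4)²)*(-205)) = -2 - 1/205/(9 + (4 + p)²) = -2 - 1/(205*(9 + (4 + p)²)))
9227/41669 + U(161, 180)/4479 = 9227/41669 + ((-3691 - 410*(4 + 180)²)/(205*(9 + (4 + 180)²)))/4479 = 9227*(1/41669) + ((-3691 - 410*184²)/(205*(9 + 184²)))*(1/4479) = 9227/41669 + ((-3691 - 410*33856)/(205*(9 + 33856)))*(1/4479) = 9227/41669 + ((1/205)*(-3691 - 13880960)/33865)*(1/4479) = 9227/41669 + ((1/205)*(1/33865)*(-13884651))*(1/4479) = 9227/41669 - 13884651/6942325*1/4479 = 9227/41669 - 4628217/10364891225 = 95443998158902/431894652454525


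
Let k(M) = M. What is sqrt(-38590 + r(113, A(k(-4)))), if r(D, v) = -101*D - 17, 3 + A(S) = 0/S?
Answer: 2*I*sqrt(12505) ≈ 223.65*I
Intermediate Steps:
A(S) = -3 (A(S) = -3 + 0/S = -3 + 0 = -3)
r(D, v) = -17 - 101*D
sqrt(-38590 + r(113, A(k(-4)))) = sqrt(-38590 + (-17 - 101*113)) = sqrt(-38590 + (-17 - 11413)) = sqrt(-38590 - 11430) = sqrt(-50020) = 2*I*sqrt(12505)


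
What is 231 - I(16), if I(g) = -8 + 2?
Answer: 237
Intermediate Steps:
I(g) = -6
231 - I(16) = 231 - 1*(-6) = 231 + 6 = 237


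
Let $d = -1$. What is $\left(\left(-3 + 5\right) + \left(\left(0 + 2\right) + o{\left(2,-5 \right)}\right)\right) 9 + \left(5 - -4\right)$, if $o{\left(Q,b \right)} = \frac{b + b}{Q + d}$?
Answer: $-45$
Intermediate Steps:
$o{\left(Q,b \right)} = \frac{2 b}{-1 + Q}$ ($o{\left(Q,b \right)} = \frac{b + b}{Q - 1} = \frac{2 b}{-1 + Q}$)
$\left(\left(-3 + 5\right) + \left(\left(0 + 2\right) + o{\left(2,-5 \right)}\right)\right) 9 + \left(5 - -4\right) = \left(\left(-3 + 5\right) + \left(\left(0 + 2\right) + 2 \left(-5\right) \frac{1}{-1 + 2}\right)\right) 9 + \left(5 - -4\right) = \left(2 + \left(2 + 2 \left(-5\right) 1^{-1}\right)\right) 9 + \left(5 + 4\right) = \left(2 + \left(2 + 2 \left(-5\right) 1\right)\right) 9 + 9 = \left(2 + \left(2 - 10\right)\right) 9 + 9 = \left(2 - 8\right) 9 + 9 = \left(-6\right) 9 + 9 = -54 + 9 = -45$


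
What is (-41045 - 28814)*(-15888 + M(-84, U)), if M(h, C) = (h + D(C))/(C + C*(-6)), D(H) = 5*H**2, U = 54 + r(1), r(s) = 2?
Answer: 11138109383/10 ≈ 1.1138e+9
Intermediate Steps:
U = 56 (U = 54 + 2 = 56)
M(h, C) = -(h + 5*C**2)/(5*C) (M(h, C) = (h + 5*C**2)/(C + C*(-6)) = (h + 5*C**2)/(C - 6*C) = (h + 5*C**2)/((-5*C)) = (h + 5*C**2)*(-1/(5*C)) = -(h + 5*C**2)/(5*C))
(-41045 - 28814)*(-15888 + M(-84, U)) = (-41045 - 28814)*(-15888 + (-1*56 - 1/5*(-84)/56)) = -69859*(-15888 + (-56 - 1/5*(-84)*1/56)) = -69859*(-15888 + (-56 + 3/10)) = -69859*(-15888 - 557/10) = -69859*(-159437/10) = 11138109383/10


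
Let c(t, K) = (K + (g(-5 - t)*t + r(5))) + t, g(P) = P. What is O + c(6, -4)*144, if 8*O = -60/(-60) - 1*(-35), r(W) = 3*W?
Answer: -14103/2 ≈ -7051.5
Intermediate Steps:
c(t, K) = 15 + K + t + t*(-5 - t) (c(t, K) = (K + ((-5 - t)*t + 3*5)) + t = (K + (t*(-5 - t) + 15)) + t = (K + (15 + t*(-5 - t))) + t = (15 + K + t*(-5 - t)) + t = 15 + K + t + t*(-5 - t))
O = 9/2 (O = (-60/(-60) - 1*(-35))/8 = (-60*(-1/60) + 35)/8 = (1 + 35)/8 = (⅛)*36 = 9/2 ≈ 4.5000)
O + c(6, -4)*144 = 9/2 + (15 - 4 + 6 - 1*6*(5 + 6))*144 = 9/2 + (15 - 4 + 6 - 1*6*11)*144 = 9/2 + (15 - 4 + 6 - 66)*144 = 9/2 - 49*144 = 9/2 - 7056 = -14103/2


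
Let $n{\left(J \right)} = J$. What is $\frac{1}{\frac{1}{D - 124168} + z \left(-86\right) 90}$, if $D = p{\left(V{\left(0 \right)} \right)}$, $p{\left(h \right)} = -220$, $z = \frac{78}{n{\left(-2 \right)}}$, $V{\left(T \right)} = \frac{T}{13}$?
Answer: $\frac{124388}{37547761679} \approx 3.3128 \cdot 10^{-6}$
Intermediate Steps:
$V{\left(T \right)} = \frac{T}{13}$ ($V{\left(T \right)} = T \frac{1}{13} = \frac{T}{13}$)
$z = -39$ ($z = \frac{78}{-2} = 78 \left(- \frac{1}{2}\right) = -39$)
$D = -220$
$\frac{1}{\frac{1}{D - 124168} + z \left(-86\right) 90} = \frac{1}{\frac{1}{-220 - 124168} + \left(-39\right) \left(-86\right) 90} = \frac{1}{\frac{1}{-124388} + 3354 \cdot 90} = \frac{1}{- \frac{1}{124388} + 301860} = \frac{1}{\frac{37547761679}{124388}} = \frac{124388}{37547761679}$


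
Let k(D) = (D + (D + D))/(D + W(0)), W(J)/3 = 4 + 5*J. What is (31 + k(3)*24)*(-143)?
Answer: -32461/5 ≈ -6492.2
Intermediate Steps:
W(J) = 12 + 15*J (W(J) = 3*(4 + 5*J) = 12 + 15*J)
k(D) = 3*D/(12 + D) (k(D) = (D + (D + D))/(D + (12 + 15*0)) = (D + 2*D)/(D + (12 + 0)) = (3*D)/(D + 12) = (3*D)/(12 + D) = 3*D/(12 + D))
(31 + k(3)*24)*(-143) = (31 + (3*3/(12 + 3))*24)*(-143) = (31 + (3*3/15)*24)*(-143) = (31 + (3*3*(1/15))*24)*(-143) = (31 + (⅗)*24)*(-143) = (31 + 72/5)*(-143) = (227/5)*(-143) = -32461/5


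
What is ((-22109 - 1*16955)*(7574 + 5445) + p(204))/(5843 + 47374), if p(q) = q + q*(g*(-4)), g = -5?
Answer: -508569932/53217 ≈ -9556.5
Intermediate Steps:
p(q) = 21*q (p(q) = q + q*(-5*(-4)) = q + q*20 = q + 20*q = 21*q)
((-22109 - 1*16955)*(7574 + 5445) + p(204))/(5843 + 47374) = ((-22109 - 1*16955)*(7574 + 5445) + 21*204)/(5843 + 47374) = ((-22109 - 16955)*13019 + 4284)/53217 = (-39064*13019 + 4284)*(1/53217) = (-508574216 + 4284)*(1/53217) = -508569932*1/53217 = -508569932/53217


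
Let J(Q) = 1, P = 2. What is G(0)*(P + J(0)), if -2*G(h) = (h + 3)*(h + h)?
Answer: 0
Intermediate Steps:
G(h) = -h*(3 + h) (G(h) = -(h + 3)*(h + h)/2 = -(3 + h)*2*h/2 = -h*(3 + h))
G(0)*(P + J(0)) = (-1*0*(3 + 0))*(2 + 1) = -1*0*3*3 = 0*3 = 0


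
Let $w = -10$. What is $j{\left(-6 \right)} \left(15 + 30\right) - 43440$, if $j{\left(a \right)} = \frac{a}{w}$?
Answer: $-43413$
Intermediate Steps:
$j{\left(a \right)} = - \frac{a}{10}$ ($j{\left(a \right)} = \frac{a}{-10} = a \left(- \frac{1}{10}\right) = - \frac{a}{10}$)
$j{\left(-6 \right)} \left(15 + 30\right) - 43440 = \left(- \frac{1}{10}\right) \left(-6\right) \left(15 + 30\right) - 43440 = \frac{3}{5} \cdot 45 - 43440 = 27 - 43440 = -43413$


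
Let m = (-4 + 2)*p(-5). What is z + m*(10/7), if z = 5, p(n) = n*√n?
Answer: 5 + 100*I*√5/7 ≈ 5.0 + 31.944*I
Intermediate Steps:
p(n) = n^(3/2)
m = 10*I*√5 (m = (-4 + 2)*(-5)^(3/2) = -(-10)*I*√5 = 10*I*√5 ≈ 22.361*I)
z + m*(10/7) = 5 + (10*I*√5)*(10/7) = 5 + 100*I*√5/7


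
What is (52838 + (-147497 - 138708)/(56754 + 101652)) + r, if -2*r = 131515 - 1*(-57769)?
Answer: -6622290629/158406 ≈ -41806.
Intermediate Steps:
r = -94642 (r = -(131515 - 1*(-57769))/2 = -(131515 + 57769)/2 = -½*189284 = -94642)
(52838 + (-147497 - 138708)/(56754 + 101652)) + r = (52838 + (-147497 - 138708)/(56754 + 101652)) - 94642 = (52838 - 286205/158406) - 94642 = 8369570023/158406 - 94642 = -6622290629/158406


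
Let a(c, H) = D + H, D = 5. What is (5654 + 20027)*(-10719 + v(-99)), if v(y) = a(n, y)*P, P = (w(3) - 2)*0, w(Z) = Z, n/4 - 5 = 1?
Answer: -275274639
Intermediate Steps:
n = 24 (n = 20 + 4*1 = 20 + 4 = 24)
a(c, H) = 5 + H
P = 0 (P = (3 - 2)*0 = 1*0 = 0)
v(y) = 0 (v(y) = (5 + y)*0 = 0)
(5654 + 20027)*(-10719 + v(-99)) = (5654 + 20027)*(-10719 + 0) = 25681*(-10719) = -275274639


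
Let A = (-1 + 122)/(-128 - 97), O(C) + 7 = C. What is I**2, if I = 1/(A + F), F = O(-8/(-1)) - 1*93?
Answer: 50625/433514041 ≈ 0.00011678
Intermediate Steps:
O(C) = -7 + C
A = -121/225 (A = 121/(-225) = 121*(-1/225) = -121/225 ≈ -0.53778)
F = -92 (F = (-7 - 8/(-1)) - 1*93 = (-7 - 8*(-1)) - 93 = (-7 + 8) - 93 = 1 - 93 = -92)
I = -225/20821 (I = 1/(-121/225 - 92) = 1/(-20821/225) = -225/20821 ≈ -0.010806)
I**2 = (-225/20821)**2 = 50625/433514041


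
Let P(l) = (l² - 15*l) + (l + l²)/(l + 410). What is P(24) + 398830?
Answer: 86593282/217 ≈ 3.9905e+5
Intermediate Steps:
P(l) = l² - 15*l + (l + l²)/(410 + l) (P(l) = (l² - 15*l) + (l + l²)/(410 + l) = l² - 15*l + (l + l²)/(410 + l))
P(24) + 398830 = 24*(-6149 + 24² + 396*24)/(410 + 24) + 398830 = 24*(-6149 + 576 + 9504)/434 + 398830 = 24*(1/434)*3931 + 398830 = 47172/217 + 398830 = 86593282/217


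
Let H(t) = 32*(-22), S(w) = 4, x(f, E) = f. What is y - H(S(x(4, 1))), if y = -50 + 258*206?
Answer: 53802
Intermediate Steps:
H(t) = -704
y = 53098 (y = -50 + 53148 = 53098)
y - H(S(x(4, 1))) = 53098 - 1*(-704) = 53098 + 704 = 53802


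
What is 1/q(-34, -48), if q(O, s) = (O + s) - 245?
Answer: -1/327 ≈ -0.0030581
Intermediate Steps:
q(O, s) = -245 + O + s
1/q(-34, -48) = 1/(-245 - 34 - 48) = 1/(-327) = -1/327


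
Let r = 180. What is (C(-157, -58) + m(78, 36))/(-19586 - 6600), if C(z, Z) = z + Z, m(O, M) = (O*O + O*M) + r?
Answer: -8857/26186 ≈ -0.33823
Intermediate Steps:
m(O, M) = 180 + O² + M*O (m(O, M) = (O*O + O*M) + 180 = (O² + M*O) + 180 = 180 + O² + M*O)
C(z, Z) = Z + z
(C(-157, -58) + m(78, 36))/(-19586 - 6600) = ((-58 - 157) + (180 + 78² + 36*78))/(-19586 - 6600) = (-215 + (180 + 6084 + 2808))/(-26186) = (-215 + 9072)*(-1/26186) = 8857*(-1/26186) = -8857/26186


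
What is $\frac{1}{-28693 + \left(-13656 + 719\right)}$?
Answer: $- \frac{1}{41630} \approx -2.4021 \cdot 10^{-5}$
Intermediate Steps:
$\frac{1}{-28693 + \left(-13656 + 719\right)} = \frac{1}{-28693 - 12937} = \frac{1}{-41630} = - \frac{1}{41630}$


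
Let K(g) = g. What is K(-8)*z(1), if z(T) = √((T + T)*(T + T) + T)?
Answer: -8*√5 ≈ -17.889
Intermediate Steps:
z(T) = √(T + 4*T²) (z(T) = √((2*T)*(2*T) + T) = √(4*T² + T) = √(T + 4*T²))
K(-8)*z(1) = -8*√(1 + 4*1) = -8*√(1 + 4) = -8*√5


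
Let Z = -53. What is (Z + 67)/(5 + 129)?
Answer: 7/67 ≈ 0.10448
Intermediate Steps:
(Z + 67)/(5 + 129) = (-53 + 67)/(5 + 129) = 14/134 = 14*(1/134) = 7/67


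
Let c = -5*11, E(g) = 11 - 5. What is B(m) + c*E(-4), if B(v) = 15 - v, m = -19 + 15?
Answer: -311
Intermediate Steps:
m = -4
E(g) = 6
c = -55
B(m) + c*E(-4) = (15 - 1*(-4)) - 55*6 = (15 + 4) - 330 = 19 - 330 = -311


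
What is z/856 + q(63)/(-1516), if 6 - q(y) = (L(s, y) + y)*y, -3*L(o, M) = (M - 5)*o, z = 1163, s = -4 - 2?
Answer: 2852771/324424 ≈ 8.7933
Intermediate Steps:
s = -6
L(o, M) = -o*(-5 + M)/3 (L(o, M) = -(M - 5)*o/3 = -(-5 + M)*o/3 = -o*(-5 + M)/3)
q(y) = 6 - y*(-10 + 3*y) (q(y) = 6 - ((⅓)*(-6)*(5 - y) + y)*y = 6 - ((-10 + 2*y) + y)*y = 6 - (-10 + 3*y)*y = 6 - y*(-10 + 3*y))
z/856 + q(63)/(-1516) = 1163/856 + (6 - 3*63² + 10*63)/(-1516) = 1163*(1/856) + (6 - 3*3969 + 630)*(-1/1516) = 1163/856 + (6 - 11907 + 630)*(-1/1516) = 1163/856 - 11271*(-1/1516) = 1163/856 + 11271/1516 = 2852771/324424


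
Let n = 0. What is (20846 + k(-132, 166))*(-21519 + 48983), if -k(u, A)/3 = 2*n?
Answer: 572514544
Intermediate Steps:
k(u, A) = 0 (k(u, A) = -6*0 = -3*0 = 0)
(20846 + k(-132, 166))*(-21519 + 48983) = (20846 + 0)*(-21519 + 48983) = 20846*27464 = 572514544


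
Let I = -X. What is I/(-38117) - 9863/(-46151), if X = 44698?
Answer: 348400767/251305381 ≈ 1.3864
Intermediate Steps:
I = -44698 (I = -1*44698 = -44698)
I/(-38117) - 9863/(-46151) = -44698/(-38117) - 9863/(-46151) = -44698*(-1/38117) - 9863*(-1/46151) = 44698/38117 + 1409/6593 = 348400767/251305381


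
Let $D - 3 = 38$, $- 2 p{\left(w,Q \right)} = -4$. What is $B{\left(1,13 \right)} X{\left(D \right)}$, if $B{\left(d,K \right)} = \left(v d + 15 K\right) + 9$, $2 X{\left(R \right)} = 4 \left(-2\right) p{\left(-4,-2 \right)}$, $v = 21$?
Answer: $-1800$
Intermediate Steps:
$p{\left(w,Q \right)} = 2$ ($p{\left(w,Q \right)} = \left(- \frac{1}{2}\right) \left(-4\right) = 2$)
$D = 41$ ($D = 3 + 38 = 41$)
$X{\left(R \right)} = -8$ ($X{\left(R \right)} = \frac{4 \left(-2\right) 2}{2} = \frac{\left(-8\right) 2}{2} = \frac{1}{2} \left(-16\right) = -8$)
$B{\left(d,K \right)} = 9 + 15 K + 21 d$ ($B{\left(d,K \right)} = \left(21 d + 15 K\right) + 9 = \left(15 K + 21 d\right) + 9 = 9 + 15 K + 21 d$)
$B{\left(1,13 \right)} X{\left(D \right)} = \left(9 + 15 \cdot 13 + 21 \cdot 1\right) \left(-8\right) = \left(9 + 195 + 21\right) \left(-8\right) = 225 \left(-8\right) = -1800$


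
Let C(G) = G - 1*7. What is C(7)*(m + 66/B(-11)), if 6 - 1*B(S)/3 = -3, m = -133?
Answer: 0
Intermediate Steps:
B(S) = 27 (B(S) = 18 - 3*(-3) = 18 + 9 = 27)
C(G) = -7 + G (C(G) = G - 7 = -7 + G)
C(7)*(m + 66/B(-11)) = (-7 + 7)*(-133 + 66/27) = 0*(-133 + 66*(1/27)) = 0*(-133 + 22/9) = 0*(-1175/9) = 0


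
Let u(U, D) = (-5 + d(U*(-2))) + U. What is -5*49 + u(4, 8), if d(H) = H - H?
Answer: -246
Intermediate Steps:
d(H) = 0
u(U, D) = -5 + U (u(U, D) = (-5 + 0) + U = -5 + U)
-5*49 + u(4, 8) = -5*49 + (-5 + 4) = -245 - 1 = -246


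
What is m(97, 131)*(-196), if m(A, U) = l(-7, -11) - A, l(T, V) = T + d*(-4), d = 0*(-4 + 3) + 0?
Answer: 20384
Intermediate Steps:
d = 0 (d = 0*(-1) + 0 = 0 + 0 = 0)
l(T, V) = T (l(T, V) = T + 0*(-4) = T + 0 = T)
m(A, U) = -7 - A
m(97, 131)*(-196) = (-7 - 1*97)*(-196) = (-7 - 97)*(-196) = -104*(-196) = 20384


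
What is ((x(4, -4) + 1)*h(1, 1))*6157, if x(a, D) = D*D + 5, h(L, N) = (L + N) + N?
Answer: 406362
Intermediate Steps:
h(L, N) = L + 2*N
x(a, D) = 5 + D² (x(a, D) = D² + 5 = 5 + D²)
((x(4, -4) + 1)*h(1, 1))*6157 = (((5 + (-4)²) + 1)*(1 + 2*1))*6157 = (((5 + 16) + 1)*(1 + 2))*6157 = ((21 + 1)*3)*6157 = (22*3)*6157 = 66*6157 = 406362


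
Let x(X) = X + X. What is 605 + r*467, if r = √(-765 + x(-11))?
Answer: 605 + 467*I*√787 ≈ 605.0 + 13101.0*I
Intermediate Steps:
x(X) = 2*X
r = I*√787 (r = √(-765 + 2*(-11)) = √(-765 - 22) = √(-787) = I*√787 ≈ 28.054*I)
605 + r*467 = 605 + (I*√787)*467 = 605 + 467*I*√787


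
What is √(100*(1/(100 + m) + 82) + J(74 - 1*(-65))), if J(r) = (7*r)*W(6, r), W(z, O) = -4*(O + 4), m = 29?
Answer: 4*I*√570323706/129 ≈ 740.51*I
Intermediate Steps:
W(z, O) = -16 - 4*O (W(z, O) = -4*(4 + O) = -16 - 4*O)
J(r) = 7*r*(-16 - 4*r) (J(r) = (7*r)*(-16 - 4*r) = 7*r*(-16 - 4*r))
√(100*(1/(100 + m) + 82) + J(74 - 1*(-65))) = √(100*(1/(100 + 29) + 82) - 28*(74 - 1*(-65))*(4 + (74 - 1*(-65)))) = √(100*(1/129 + 82) - 28*(74 + 65)*(4 + (74 + 65))) = √(100*(1/129 + 82) - 28*139*(4 + 139)) = √(100*(10579/129) - 28*139*143) = √(1057900/129 - 556556) = √(-70737824/129) = 4*I*√570323706/129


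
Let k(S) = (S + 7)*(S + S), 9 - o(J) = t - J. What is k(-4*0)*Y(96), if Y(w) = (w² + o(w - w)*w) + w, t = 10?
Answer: 0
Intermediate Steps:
o(J) = -1 + J (o(J) = 9 - (10 - J) = 9 + (-10 + J) = -1 + J)
k(S) = 2*S*(7 + S) (k(S) = (7 + S)*(2*S) = 2*S*(7 + S))
Y(w) = w² (Y(w) = (w² + (-1 + (w - w))*w) + w = (w² + (-1 + 0)*w) + w = (w² - w) + w = w²)
k(-4*0)*Y(96) = (2*(-4*0)*(7 - 4*0))*96² = (2*0*(7 + 0))*9216 = (2*0*7)*9216 = 0*9216 = 0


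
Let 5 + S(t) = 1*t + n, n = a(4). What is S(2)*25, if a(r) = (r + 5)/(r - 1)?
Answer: 0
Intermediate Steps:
a(r) = (5 + r)/(-1 + r)
n = 3 (n = (5 + 4)/(-1 + 4) = 9/3 = (⅓)*9 = 3)
S(t) = -2 + t (S(t) = -5 + (1*t + 3) = -5 + (t + 3) = -5 + (3 + t) = -2 + t)
S(2)*25 = (-2 + 2)*25 = 0*25 = 0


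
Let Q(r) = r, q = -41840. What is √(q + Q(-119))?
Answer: I*√41959 ≈ 204.84*I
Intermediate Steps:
√(q + Q(-119)) = √(-41840 - 119) = √(-41959) = I*√41959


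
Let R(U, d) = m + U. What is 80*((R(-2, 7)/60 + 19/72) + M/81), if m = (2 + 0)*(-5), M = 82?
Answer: 6974/81 ≈ 86.099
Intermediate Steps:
m = -10 (m = 2*(-5) = -10)
R(U, d) = -10 + U
80*((R(-2, 7)/60 + 19/72) + M/81) = 80*(((-10 - 2)/60 + 19/72) + 82/81) = 80*((-12*1/60 + 19*(1/72)) + 82*(1/81)) = 80*((-⅕ + 19/72) + 82/81) = 80*(23/360 + 82/81) = 80*(3487/3240) = 6974/81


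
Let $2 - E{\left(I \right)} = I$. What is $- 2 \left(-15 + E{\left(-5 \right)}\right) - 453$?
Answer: $-437$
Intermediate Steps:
$E{\left(I \right)} = 2 - I$
$- 2 \left(-15 + E{\left(-5 \right)}\right) - 453 = - 2 \left(-15 + \left(2 - -5\right)\right) - 453 = - 2 \left(-15 + \left(2 + 5\right)\right) - 453 = - 2 \left(-15 + 7\right) - 453 = \left(-2\right) \left(-8\right) - 453 = 16 - 453 = -437$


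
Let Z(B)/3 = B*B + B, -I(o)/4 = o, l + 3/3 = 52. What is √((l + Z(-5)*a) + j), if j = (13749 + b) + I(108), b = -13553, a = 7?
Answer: √235 ≈ 15.330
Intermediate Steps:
l = 51 (l = -1 + 52 = 51)
I(o) = -4*o
Z(B) = 3*B + 3*B² (Z(B) = 3*(B*B + B) = 3*(B² + B) = 3*(B + B²) = 3*B + 3*B²)
j = -236 (j = (13749 - 13553) - 4*108 = 196 - 432 = -236)
√((l + Z(-5)*a) + j) = √((51 + (3*(-5)*(1 - 5))*7) - 236) = √((51 + (3*(-5)*(-4))*7) - 236) = √((51 + 60*7) - 236) = √((51 + 420) - 236) = √(471 - 236) = √235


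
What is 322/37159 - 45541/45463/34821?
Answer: 508055355587/58825191223557 ≈ 0.0086367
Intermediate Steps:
322/37159 - 45541/45463/34821 = 322*(1/37159) - 45541*1/45463*(1/34821) = 322/37159 - 45541/45463*1/34821 = 322/37159 - 45541/1583067123 = 508055355587/58825191223557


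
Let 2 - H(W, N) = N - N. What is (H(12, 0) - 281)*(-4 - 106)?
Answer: 30690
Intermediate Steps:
H(W, N) = 2 (H(W, N) = 2 - (N - N) = 2 - 1*0 = 2 + 0 = 2)
(H(12, 0) - 281)*(-4 - 106) = (2 - 281)*(-4 - 106) = -279*(-110) = 30690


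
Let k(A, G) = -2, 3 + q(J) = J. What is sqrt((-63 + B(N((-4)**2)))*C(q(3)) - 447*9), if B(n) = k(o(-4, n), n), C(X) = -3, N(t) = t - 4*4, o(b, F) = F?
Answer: 2*I*sqrt(957) ≈ 61.871*I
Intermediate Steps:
q(J) = -3 + J
N(t) = -16 + t (N(t) = t - 16 = -16 + t)
B(n) = -2
sqrt((-63 + B(N((-4)**2)))*C(q(3)) - 447*9) = sqrt((-63 - 2)*(-3) - 447*9) = sqrt(-65*(-3) - 4023) = sqrt(195 - 4023) = sqrt(-3828) = 2*I*sqrt(957)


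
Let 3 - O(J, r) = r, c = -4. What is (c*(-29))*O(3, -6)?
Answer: 1044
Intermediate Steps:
O(J, r) = 3 - r
(c*(-29))*O(3, -6) = (-4*(-29))*(3 - 1*(-6)) = 116*(3 + 6) = 116*9 = 1044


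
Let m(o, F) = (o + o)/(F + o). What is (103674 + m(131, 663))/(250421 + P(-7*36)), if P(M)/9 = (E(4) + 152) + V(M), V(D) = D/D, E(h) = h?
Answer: 41158709/99978098 ≈ 0.41168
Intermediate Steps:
m(o, F) = 2*o/(F + o) (m(o, F) = (2*o)/(F + o) = 2*o/(F + o))
V(D) = 1
P(M) = 1413 (P(M) = 9*((4 + 152) + 1) = 9*(156 + 1) = 9*157 = 1413)
(103674 + m(131, 663))/(250421 + P(-7*36)) = (103674 + 2*131/(663 + 131))/(250421 + 1413) = (103674 + 2*131/794)/251834 = (103674 + 2*131*(1/794))*(1/251834) = (103674 + 131/397)*(1/251834) = (41158709/397)*(1/251834) = 41158709/99978098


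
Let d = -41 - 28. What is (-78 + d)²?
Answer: 21609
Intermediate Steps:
d = -69
(-78 + d)² = (-78 - 69)² = (-147)² = 21609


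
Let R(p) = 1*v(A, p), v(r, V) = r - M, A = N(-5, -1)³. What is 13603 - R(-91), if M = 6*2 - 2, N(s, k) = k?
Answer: 13614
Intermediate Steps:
M = 10 (M = 12 - 2 = 10)
A = -1 (A = (-1)³ = -1)
v(r, V) = -10 + r (v(r, V) = r - 1*10 = r - 10 = -10 + r)
R(p) = -11 (R(p) = 1*(-10 - 1) = 1*(-11) = -11)
13603 - R(-91) = 13603 - 1*(-11) = 13603 + 11 = 13614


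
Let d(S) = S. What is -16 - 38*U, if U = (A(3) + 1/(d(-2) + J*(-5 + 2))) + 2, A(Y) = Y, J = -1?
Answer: -244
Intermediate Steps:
U = 6 (U = (3 + 1/(-2 - (-5 + 2))) + 2 = (3 + 1/(-2 - 1*(-3))) + 2 = (3 + 1/(-2 + 3)) + 2 = (3 + 1/1) + 2 = (3 + 1) + 2 = 4 + 2 = 6)
-16 - 38*U = -16 - 38*6 = -16 - 228 = -244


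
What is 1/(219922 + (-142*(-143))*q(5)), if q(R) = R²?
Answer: 1/727572 ≈ 1.3744e-6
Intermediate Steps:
1/(219922 + (-142*(-143))*q(5)) = 1/(219922 - 142*(-143)*5²) = 1/(219922 + 20306*25) = 1/(219922 + 507650) = 1/727572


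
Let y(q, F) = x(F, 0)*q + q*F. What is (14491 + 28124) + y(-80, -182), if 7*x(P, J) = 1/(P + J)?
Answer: 36420515/637 ≈ 57175.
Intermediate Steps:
x(P, J) = 1/(7*(J + P)) (x(P, J) = 1/(7*(P + J)) = 1/(7*(J + P)))
y(q, F) = F*q + q/(7*F) (y(q, F) = (1/(7*(0 + F)))*q + q*F = (1/(7*F))*q + F*q = q/(7*F) + F*q = F*q + q/(7*F))
(14491 + 28124) + y(-80, -182) = (14491 + 28124) + (-182*(-80) + (⅐)*(-80)/(-182)) = 42615 + (14560 + (⅐)*(-80)*(-1/182)) = 42615 + (14560 + 40/637) = 42615 + 9274760/637 = 36420515/637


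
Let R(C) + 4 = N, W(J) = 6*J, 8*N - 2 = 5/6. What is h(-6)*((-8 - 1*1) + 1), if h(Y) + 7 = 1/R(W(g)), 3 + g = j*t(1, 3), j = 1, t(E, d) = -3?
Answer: 10184/175 ≈ 58.194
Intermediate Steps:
N = 17/48 (N = ¼ + (5/6)/8 = ¼ + (5*(⅙))/8 = ¼ + (⅛)*(⅚) = ¼ + 5/48 = 17/48 ≈ 0.35417)
g = -6 (g = -3 + 1*(-3) = -3 - 3 = -6)
R(C) = -175/48 (R(C) = -4 + 17/48 = -175/48)
h(Y) = -1273/175 (h(Y) = -7 + 1/(-175/48) = -7 - 48/175 = -1273/175)
h(-6)*((-8 - 1*1) + 1) = -1273*((-8 - 1*1) + 1)/175 = -1273*((-8 - 1) + 1)/175 = -1273*(-9 + 1)/175 = -1273/175*(-8) = 10184/175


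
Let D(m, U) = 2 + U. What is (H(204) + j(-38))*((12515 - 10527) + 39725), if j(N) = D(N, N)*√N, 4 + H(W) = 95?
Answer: 3795883 - 1501668*I*√38 ≈ 3.7959e+6 - 9.2569e+6*I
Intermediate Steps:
H(W) = 91 (H(W) = -4 + 95 = 91)
j(N) = √N*(2 + N) (j(N) = (2 + N)*√N = √N*(2 + N))
(H(204) + j(-38))*((12515 - 10527) + 39725) = (91 + √(-38)*(2 - 38))*((12515 - 10527) + 39725) = (91 + (I*√38)*(-36))*(1988 + 39725) = (91 - 36*I*√38)*41713 = 3795883 - 1501668*I*√38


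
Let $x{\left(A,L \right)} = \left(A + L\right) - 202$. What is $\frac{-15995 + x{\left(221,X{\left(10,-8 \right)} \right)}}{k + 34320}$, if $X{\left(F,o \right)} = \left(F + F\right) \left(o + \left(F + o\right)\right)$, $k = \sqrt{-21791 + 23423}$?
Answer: $- \frac{5754320}{12269383} + \frac{2012 \sqrt{102}}{36808149} \approx -0.46845$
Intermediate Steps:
$k = 4 \sqrt{102}$ ($k = \sqrt{1632} = 4 \sqrt{102} \approx 40.398$)
$X{\left(F,o \right)} = 2 F \left(F + 2 o\right)$
$x{\left(A,L \right)} = -202 + A + L$
$\frac{-15995 + x{\left(221,X{\left(10,-8 \right)} \right)}}{k + 34320} = \frac{-15995 + \left(-202 + 221 + 2 \cdot 10 \left(10 + 2 \left(-8\right)\right)\right)}{4 \sqrt{102} + 34320} = \frac{-15995 + \left(-202 + 221 + 2 \cdot 10 \left(10 - 16\right)\right)}{34320 + 4 \sqrt{102}} = \frac{-15995 + \left(-202 + 221 + 2 \cdot 10 \left(-6\right)\right)}{34320 + 4 \sqrt{102}} = \frac{-15995 - 101}{34320 + 4 \sqrt{102}} = - \frac{16096}{34320 + 4 \sqrt{102}}$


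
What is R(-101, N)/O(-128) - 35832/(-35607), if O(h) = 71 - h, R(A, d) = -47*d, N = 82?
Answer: -43366270/2361931 ≈ -18.361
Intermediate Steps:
R(-101, N)/O(-128) - 35832/(-35607) = (-47*82)/(71 - 1*(-128)) - 35832/(-35607) = -3854/(71 + 128) - 35832*(-1/35607) = -3854/199 + 11944/11869 = -43366270/2361931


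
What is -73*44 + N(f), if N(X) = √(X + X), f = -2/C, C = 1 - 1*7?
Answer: -3212 + √6/3 ≈ -3211.2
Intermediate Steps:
C = -6 (C = 1 - 7 = -6)
f = ⅓ (f = -2/(-6) = -2*(-⅙) = ⅓ ≈ 0.33333)
N(X) = √2*√X (N(X) = √(2*X) = √2*√X)
-73*44 + N(f) = -73*44 + √2*√(⅓) = -3212 + √2*(√3/3) = -3212 + √6/3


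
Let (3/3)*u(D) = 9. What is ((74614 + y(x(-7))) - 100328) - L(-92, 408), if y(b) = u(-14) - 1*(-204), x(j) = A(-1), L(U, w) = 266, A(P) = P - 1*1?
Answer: -25767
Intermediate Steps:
A(P) = -1 + P (A(P) = P - 1 = -1 + P)
u(D) = 9
x(j) = -2 (x(j) = -1 - 1 = -2)
y(b) = 213 (y(b) = 9 - 1*(-204) = 9 + 204 = 213)
((74614 + y(x(-7))) - 100328) - L(-92, 408) = ((74614 + 213) - 100328) - 1*266 = (74827 - 100328) - 266 = -25501 - 266 = -25767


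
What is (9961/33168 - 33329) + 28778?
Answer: -150937607/33168 ≈ -4550.7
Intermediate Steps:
(9961/33168 - 33329) + 28778 = -1105446311/33168 + 28778 = -150937607/33168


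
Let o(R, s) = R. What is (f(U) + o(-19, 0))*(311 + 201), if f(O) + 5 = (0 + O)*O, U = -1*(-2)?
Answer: -10240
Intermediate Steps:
U = 2
f(O) = -5 + O**2 (f(O) = -5 + (0 + O)*O = -5 + O*O = -5 + O**2)
(f(U) + o(-19, 0))*(311 + 201) = ((-5 + 2**2) - 19)*(311 + 201) = ((-5 + 4) - 19)*512 = (-1 - 19)*512 = -20*512 = -10240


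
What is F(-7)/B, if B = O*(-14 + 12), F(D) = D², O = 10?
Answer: -49/20 ≈ -2.4500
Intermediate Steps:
B = -20 (B = 10*(-14 + 12) = 10*(-2) = -20)
F(-7)/B = (-7)²/(-20) = 49*(-1/20) = -49/20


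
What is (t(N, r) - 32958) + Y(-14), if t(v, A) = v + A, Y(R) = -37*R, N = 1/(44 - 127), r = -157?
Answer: -2705552/83 ≈ -32597.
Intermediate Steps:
N = -1/83 (N = 1/(-83) = -1/83 ≈ -0.012048)
t(v, A) = A + v
(t(N, r) - 32958) + Y(-14) = ((-157 - 1/83) - 32958) - 37*(-14) = (-13032/83 - 32958) + 518 = -2748546/83 + 518 = -2705552/83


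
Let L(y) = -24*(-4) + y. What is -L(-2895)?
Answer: 2799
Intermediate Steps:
L(y) = 96 + y
-L(-2895) = -(96 - 2895) = -1*(-2799) = 2799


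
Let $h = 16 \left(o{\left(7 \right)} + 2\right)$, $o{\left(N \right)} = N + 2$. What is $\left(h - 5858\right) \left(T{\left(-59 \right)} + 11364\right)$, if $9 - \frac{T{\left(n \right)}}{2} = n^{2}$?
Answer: $-25114440$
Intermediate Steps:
$o{\left(N \right)} = 2 + N$
$T{\left(n \right)} = 18 - 2 n^{2}$
$h = 176$ ($h = 16 \left(\left(2 + 7\right) + 2\right) = 16 \left(9 + 2\right) = 16 \cdot 11 = 176$)
$\left(h - 5858\right) \left(T{\left(-59 \right)} + 11364\right) = \left(176 - 5858\right) \left(\left(18 - 2 \left(-59\right)^{2}\right) + 11364\right) = - 5682 \left(\left(18 - 6962\right) + 11364\right) = - 5682 \left(-6944 + 11364\right) = \left(-5682\right) 4420 = -25114440$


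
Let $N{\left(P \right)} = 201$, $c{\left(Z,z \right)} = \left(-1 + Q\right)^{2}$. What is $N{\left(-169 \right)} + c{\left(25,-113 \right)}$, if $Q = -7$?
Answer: $265$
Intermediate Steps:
$c{\left(Z,z \right)} = 64$ ($c{\left(Z,z \right)} = \left(-1 - 7\right)^{2} = \left(-8\right)^{2} = 64$)
$N{\left(-169 \right)} + c{\left(25,-113 \right)} = 201 + 64 = 265$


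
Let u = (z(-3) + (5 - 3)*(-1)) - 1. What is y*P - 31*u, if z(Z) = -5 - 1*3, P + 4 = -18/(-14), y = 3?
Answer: 2330/7 ≈ 332.86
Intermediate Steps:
P = -19/7 (P = -4 - 18/(-14) = -4 - 18*(-1/14) = -4 + 9/7 = -19/7 ≈ -2.7143)
z(Z) = -8 (z(Z) = -5 - 3 = -8)
u = -11 (u = (-8 + (5 - 3)*(-1)) - 1 = (-8 + 2*(-1)) - 1 = (-8 - 2) - 1 = -10 - 1 = -11)
y*P - 31*u = 3*(-19/7) - 31*(-11) = -57/7 + 341 = 2330/7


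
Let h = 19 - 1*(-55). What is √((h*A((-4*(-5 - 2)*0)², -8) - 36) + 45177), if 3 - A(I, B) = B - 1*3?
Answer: √46177 ≈ 214.89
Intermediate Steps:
A(I, B) = 6 - B (A(I, B) = 3 - (B - 1*3) = 3 - (B - 3) = 3 - (-3 + B) = 3 + (3 - B) = 6 - B)
h = 74 (h = 19 + 55 = 74)
√((h*A((-4*(-5 - 2)*0)², -8) - 36) + 45177) = √((74*(6 - 1*(-8)) - 36) + 45177) = √((74*(6 + 8) - 36) + 45177) = √((74*14 - 36) + 45177) = √((1036 - 36) + 45177) = √(1000 + 45177) = √46177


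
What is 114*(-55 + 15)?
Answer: -4560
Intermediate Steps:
114*(-55 + 15) = 114*(-40) = -4560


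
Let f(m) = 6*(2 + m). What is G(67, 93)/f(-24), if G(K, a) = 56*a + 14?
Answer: -2611/66 ≈ -39.561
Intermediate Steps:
G(K, a) = 14 + 56*a
f(m) = 12 + 6*m
G(67, 93)/f(-24) = (14 + 56*93)/(12 + 6*(-24)) = (14 + 5208)/(12 - 144) = 5222/(-132) = 5222*(-1/132) = -2611/66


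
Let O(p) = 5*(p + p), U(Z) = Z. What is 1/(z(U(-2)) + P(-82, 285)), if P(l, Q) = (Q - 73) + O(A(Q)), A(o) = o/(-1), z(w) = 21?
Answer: -1/2617 ≈ -0.00038212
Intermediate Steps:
A(o) = -o (A(o) = o*(-1) = -o)
O(p) = 10*p (O(p) = 5*(2*p) = 10*p)
P(l, Q) = -73 - 9*Q (P(l, Q) = (Q - 73) + 10*(-Q) = (-73 + Q) - 10*Q = -73 - 9*Q)
1/(z(U(-2)) + P(-82, 285)) = 1/(21 + (-73 - 9*285)) = 1/(21 + (-73 - 2565)) = 1/(21 - 2638) = 1/(-2617) = -1/2617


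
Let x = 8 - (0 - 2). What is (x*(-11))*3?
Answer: -330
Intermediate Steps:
x = 10 (x = 8 - 1*(-2) = 8 + 2 = 10)
(x*(-11))*3 = (10*(-11))*3 = -110*3 = -330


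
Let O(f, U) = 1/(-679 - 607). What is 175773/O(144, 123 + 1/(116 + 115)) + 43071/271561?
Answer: -61384755822687/271561 ≈ -2.2604e+8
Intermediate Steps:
O(f, U) = -1/1286 (O(f, U) = 1/(-1286) = -1/1286)
175773/O(144, 123 + 1/(116 + 115)) + 43071/271561 = 175773/(-1/1286) + 43071/271561 = 175773*(-1286) + 43071*(1/271561) = -226044078 + 43071/271561 = -61384755822687/271561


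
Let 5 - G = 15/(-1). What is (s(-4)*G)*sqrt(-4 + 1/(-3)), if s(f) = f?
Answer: -80*I*sqrt(39)/3 ≈ -166.53*I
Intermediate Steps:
G = 20 (G = 5 - 15/(-1) = 5 - 15*(-1) = 5 - 1*(-15) = 5 + 15 = 20)
(s(-4)*G)*sqrt(-4 + 1/(-3)) = (-4*20)*sqrt(-4 + 1/(-3)) = -80*sqrt(-4 + 1*(-1/3)) = -80*sqrt(-4 - 1/3) = -80*I*sqrt(39)/3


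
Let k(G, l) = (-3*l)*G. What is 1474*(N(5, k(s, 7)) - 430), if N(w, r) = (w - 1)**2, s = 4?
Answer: -610236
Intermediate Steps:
k(G, l) = -3*G*l
N(w, r) = (-1 + w)**2
1474*(N(5, k(s, 7)) - 430) = 1474*((-1 + 5)**2 - 430) = 1474*(4**2 - 430) = 1474*(16 - 430) = 1474*(-414) = -610236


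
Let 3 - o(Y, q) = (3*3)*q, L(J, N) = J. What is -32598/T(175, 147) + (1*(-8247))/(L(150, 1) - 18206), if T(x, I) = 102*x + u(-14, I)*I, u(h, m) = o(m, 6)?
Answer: -167736099/62311256 ≈ -2.6919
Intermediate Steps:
o(Y, q) = 3 - 9*q (o(Y, q) = 3 - 3*3*q = 3 - 9*q)
u(h, m) = -51 (u(h, m) = 3 - 9*6 = 3 - 54 = -51)
T(x, I) = -51*I + 102*x (T(x, I) = 102*x - 51*I = -51*I + 102*x)
-32598/T(175, 147) + (1*(-8247))/(L(150, 1) - 18206) = -32598/(-51*147 + 102*175) + (1*(-8247))/(150 - 18206) = -32598/(-7497 + 17850) - 8247/(-18056) = -32598/10353 - 8247*(-1/18056) = -32598*1/10353 + 8247/18056 = -10866/3451 + 8247/18056 = -167736099/62311256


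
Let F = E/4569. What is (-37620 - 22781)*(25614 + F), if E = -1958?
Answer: -7068632871608/4569 ≈ -1.5471e+9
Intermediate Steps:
F = -1958/4569 ≈ -0.42854
(-37620 - 22781)*(25614 + F) = (-37620 - 22781)*(25614 - 1958/4569) = -60401*117028408/4569 = -7068632871608/4569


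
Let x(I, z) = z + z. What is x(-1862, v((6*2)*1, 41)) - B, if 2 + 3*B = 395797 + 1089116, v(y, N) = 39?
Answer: -1484677/3 ≈ -4.9489e+5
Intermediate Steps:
x(I, z) = 2*z
B = 1484911/3 (B = -⅔ + (395797 + 1089116)/3 = -⅔ + (⅓)*1484913 = -⅔ + 494971 = 1484911/3 ≈ 4.9497e+5)
x(-1862, v((6*2)*1, 41)) - B = 2*39 - 1*1484911/3 = 78 - 1484911/3 = -1484677/3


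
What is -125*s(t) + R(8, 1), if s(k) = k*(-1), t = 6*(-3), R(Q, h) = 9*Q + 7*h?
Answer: -2171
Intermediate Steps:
R(Q, h) = 7*h + 9*Q
t = -18
s(k) = -k
-125*s(t) + R(8, 1) = -(-125)*(-18) + (7*1 + 9*8) = -125*18 + (7 + 72) = -2250 + 79 = -2171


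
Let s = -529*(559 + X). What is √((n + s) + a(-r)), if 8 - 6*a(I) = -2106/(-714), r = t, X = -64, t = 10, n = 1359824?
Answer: √559740633438/714 ≈ 1047.8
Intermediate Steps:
r = 10
s = -261855 (s = -529*(559 - 64) = -529*495 = -261855)
a(I) = 601/714 (a(I) = 4/3 - (-351)/(-714) = 4/3 - (-351)*(-1)/714 = 4/3 - ⅙*351/119 = 4/3 - 117/238 = 601/714)
√((n + s) + a(-r)) = √((1359824 - 261855) + 601/714) = √(1097969 + 601/714) = √(783950467/714) = √559740633438/714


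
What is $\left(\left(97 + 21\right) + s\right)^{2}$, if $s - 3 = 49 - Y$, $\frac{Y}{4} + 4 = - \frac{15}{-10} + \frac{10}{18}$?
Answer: $\frac{2560000}{81} \approx 31605.0$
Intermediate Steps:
$Y = - \frac{70}{9}$ ($Y = -16 + 4 \left(- \frac{15}{-10} + \frac{10}{18}\right) = -16 + 4 \left(\left(-15\right) \left(- \frac{1}{10}\right) + 10 \cdot \frac{1}{18}\right) = -16 + 4 \left(\frac{3}{2} + \frac{5}{9}\right) = -16 + 4 \cdot \frac{37}{18} = -16 + \frac{74}{9} = - \frac{70}{9} \approx -7.7778$)
$s = \frac{538}{9}$ ($s = 3 + \left(49 - - \frac{70}{9}\right) = 3 + \left(49 + \frac{70}{9}\right) = 3 + \frac{511}{9} = \frac{538}{9} \approx 59.778$)
$\left(\left(97 + 21\right) + s\right)^{2} = \left(\left(97 + 21\right) + \frac{538}{9}\right)^{2} = \left(118 + \frac{538}{9}\right)^{2} = \left(\frac{1600}{9}\right)^{2} = \frac{2560000}{81}$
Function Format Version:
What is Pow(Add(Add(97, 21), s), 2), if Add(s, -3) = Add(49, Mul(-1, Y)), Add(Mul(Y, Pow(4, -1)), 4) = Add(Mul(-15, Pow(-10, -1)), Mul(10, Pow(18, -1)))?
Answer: Rational(2560000, 81) ≈ 31605.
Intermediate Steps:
Y = Rational(-70, 9) (Y = Add(-16, Mul(4, Add(Mul(-15, Pow(-10, -1)), Mul(10, Pow(18, -1))))) = Add(-16, Mul(4, Add(Mul(-15, Rational(-1, 10)), Mul(10, Rational(1, 18))))) = Add(-16, Mul(4, Add(Rational(3, 2), Rational(5, 9)))) = Add(-16, Mul(4, Rational(37, 18))) = Add(-16, Rational(74, 9)) = Rational(-70, 9) ≈ -7.7778)
s = Rational(538, 9) (s = Add(3, Add(49, Mul(-1, Rational(-70, 9)))) = Add(3, Add(49, Rational(70, 9))) = Add(3, Rational(511, 9)) = Rational(538, 9) ≈ 59.778)
Pow(Add(Add(97, 21), s), 2) = Pow(Add(Add(97, 21), Rational(538, 9)), 2) = Pow(Add(118, Rational(538, 9)), 2) = Pow(Rational(1600, 9), 2) = Rational(2560000, 81)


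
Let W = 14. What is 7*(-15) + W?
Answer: -91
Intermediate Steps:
7*(-15) + W = 7*(-15) + 14 = -105 + 14 = -91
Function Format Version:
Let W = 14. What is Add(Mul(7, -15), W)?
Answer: -91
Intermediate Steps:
Add(Mul(7, -15), W) = Add(Mul(7, -15), 14) = Add(-105, 14) = -91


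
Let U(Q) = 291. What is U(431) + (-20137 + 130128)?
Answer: 110282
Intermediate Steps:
U(431) + (-20137 + 130128) = 291 + (-20137 + 130128) = 291 + 109991 = 110282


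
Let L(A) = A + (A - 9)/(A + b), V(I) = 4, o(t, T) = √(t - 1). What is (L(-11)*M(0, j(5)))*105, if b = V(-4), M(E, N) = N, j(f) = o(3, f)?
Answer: -855*√2 ≈ -1209.2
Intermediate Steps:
o(t, T) = √(-1 + t)
j(f) = √2 (j(f) = √(-1 + 3) = √2)
b = 4
L(A) = A + (-9 + A)/(4 + A) (L(A) = A + (A - 9)/(A + 4) = A + (-9 + A)/(4 + A))
(L(-11)*M(0, j(5)))*105 = (((-9 + (-11)² + 5*(-11))/(4 - 11))*√2)*105 = (((-9 + 121 - 55)/(-7))*√2)*105 = ((-⅐*57)*√2)*105 = -57*√2/7*105 = -855*√2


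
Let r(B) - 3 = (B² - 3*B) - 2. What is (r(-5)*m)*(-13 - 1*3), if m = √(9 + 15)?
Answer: -1312*√6 ≈ -3213.7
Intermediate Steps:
m = 2*√6 (m = √24 = 2*√6 ≈ 4.8990)
r(B) = 1 + B² - 3*B (r(B) = 3 + ((B² - 3*B) - 2) = 3 + (-2 + B² - 3*B) = 1 + B² - 3*B)
(r(-5)*m)*(-13 - 1*3) = ((1 + (-5)² - 3*(-5))*(2*√6))*(-13 - 1*3) = ((1 + 25 + 15)*(2*√6))*(-13 - 3) = (41*(2*√6))*(-16) = (82*√6)*(-16) = -1312*√6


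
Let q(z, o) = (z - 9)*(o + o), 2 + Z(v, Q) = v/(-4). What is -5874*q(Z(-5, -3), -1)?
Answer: -114543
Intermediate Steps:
Z(v, Q) = -2 - v/4 (Z(v, Q) = -2 + v/(-4) = -2 + v*(-¼) = -2 - v/4)
q(z, o) = 2*o*(-9 + z) (q(z, o) = (-9 + z)*(2*o) = 2*o*(-9 + z))
-5874*q(Z(-5, -3), -1) = -11748*(-1)*(-9 + (-2 - ¼*(-5))) = -11748*(-1)*(-9 + (-2 + 5/4)) = -11748*(-1)*(-9 - ¾) = -11748*(-1)*(-39)/4 = -5874*39/2 = -114543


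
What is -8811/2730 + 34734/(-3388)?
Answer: -742116/55055 ≈ -13.480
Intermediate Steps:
-8811/2730 + 34734/(-3388) = -8811*1/2730 + 34734*(-1/3388) = -2937/910 - 2481/242 = -742116/55055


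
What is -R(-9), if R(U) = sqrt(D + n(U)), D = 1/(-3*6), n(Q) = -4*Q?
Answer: -sqrt(1294)/6 ≈ -5.9954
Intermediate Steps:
D = -1/18 (D = 1/(-18) = -1/18 ≈ -0.055556)
R(U) = sqrt(-1/18 - 4*U)
-R(-9) = -sqrt(-2 - 144*(-9))/6 = -sqrt(-2 + 1296)/6 = -sqrt(1294)/6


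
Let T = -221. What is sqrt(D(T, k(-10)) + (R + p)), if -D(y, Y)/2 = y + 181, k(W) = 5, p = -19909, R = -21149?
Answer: I*sqrt(40978) ≈ 202.43*I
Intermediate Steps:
D(y, Y) = -362 - 2*y (D(y, Y) = -2*(y + 181) = -2*(181 + y) = -362 - 2*y)
sqrt(D(T, k(-10)) + (R + p)) = sqrt((-362 - 2*(-221)) + (-21149 - 19909)) = sqrt((-362 + 442) - 41058) = sqrt(80 - 41058) = sqrt(-40978) = I*sqrt(40978)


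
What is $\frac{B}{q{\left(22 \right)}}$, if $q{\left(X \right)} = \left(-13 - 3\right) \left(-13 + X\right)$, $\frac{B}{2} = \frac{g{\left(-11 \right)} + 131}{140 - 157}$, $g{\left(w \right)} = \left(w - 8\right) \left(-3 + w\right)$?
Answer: $\frac{397}{1224} \approx 0.32435$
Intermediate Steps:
$g{\left(w \right)} = \left(-8 + w\right) \left(-3 + w\right)$
$B = - \frac{794}{17}$ ($B = 2 \frac{\left(24 + \left(-11\right)^{2} - -121\right) + 131}{140 - 157} = 2 \frac{\left(24 + 121 + 121\right) + 131}{-17} = 2 \left(266 + 131\right) \left(- \frac{1}{17}\right) = 2 \cdot 397 \left(- \frac{1}{17}\right) = 2 \left(- \frac{397}{17}\right) = - \frac{794}{17} \approx -46.706$)
$q{\left(X \right)} = 208 - 16 X$ ($q{\left(X \right)} = - 16 \left(-13 + X\right) = 208 - 16 X$)
$\frac{B}{q{\left(22 \right)}} = - \frac{794}{17 \left(208 - 352\right)} = - \frac{794}{17 \left(-144\right)} = \left(- \frac{794}{17}\right) \left(- \frac{1}{144}\right) = \frac{397}{1224}$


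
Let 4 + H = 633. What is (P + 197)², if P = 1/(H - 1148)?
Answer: 10453426564/269361 ≈ 38808.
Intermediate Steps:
H = 629 (H = -4 + 633 = 629)
P = -1/519 (P = 1/(629 - 1148) = 1/(-519) = -1/519 ≈ -0.0019268)
(P + 197)² = (-1/519 + 197)² = (102242/519)² = 10453426564/269361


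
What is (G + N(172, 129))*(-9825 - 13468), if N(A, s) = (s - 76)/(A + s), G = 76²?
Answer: -40497885297/301 ≈ -1.3454e+8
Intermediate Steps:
G = 5776
N(A, s) = (-76 + s)/(A + s)
(G + N(172, 129))*(-9825 - 13468) = (5776 + (-76 + 129)/(172 + 129))*(-9825 - 13468) = (5776 + 53/301)*(-23293) = (1738629/301)*(-23293) = -40497885297/301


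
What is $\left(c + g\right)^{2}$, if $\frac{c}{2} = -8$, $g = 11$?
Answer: $25$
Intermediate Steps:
$c = -16$ ($c = 2 \left(-8\right) = -16$)
$\left(c + g\right)^{2} = \left(-16 + 11\right)^{2} = \left(-5\right)^{2} = 25$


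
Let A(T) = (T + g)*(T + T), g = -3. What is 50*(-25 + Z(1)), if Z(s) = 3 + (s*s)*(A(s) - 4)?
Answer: -1500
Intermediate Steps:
A(T) = 2*T*(-3 + T) (A(T) = (T - 3)*(T + T) = (-3 + T)*(2*T) = 2*T*(-3 + T))
Z(s) = 3 + s²*(-4 + 2*s*(-3 + s)) (Z(s) = 3 + (s*s)*(2*s*(-3 + s) - 4) = 3 + s²*(-4 + 2*s*(-3 + s)))
50*(-25 + Z(1)) = 50*(-25 + (3 - 4*1² + 2*1³*(-3 + 1))) = 50*(-25 + (3 - 4*1 + 2*1*(-2))) = 50*(-25 + (3 - 4 - 4)) = 50*(-25 - 5) = 50*(-30) = -1500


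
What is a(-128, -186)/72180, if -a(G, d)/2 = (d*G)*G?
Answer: 507904/6015 ≈ 84.440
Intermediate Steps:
a(G, d) = -2*d*G² (a(G, d) = -2*d*G*G = -2*G*d*G = -2*d*G²)
a(-128, -186)/72180 = -2*(-186)*(-128)²/72180 = -2*(-186)*16384*(1/72180) = 6094848*(1/72180) = 507904/6015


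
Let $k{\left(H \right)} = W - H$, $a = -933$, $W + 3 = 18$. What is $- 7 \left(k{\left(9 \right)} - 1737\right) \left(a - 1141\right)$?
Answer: $-25130658$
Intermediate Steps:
$W = 15$ ($W = -3 + 18 = 15$)
$k{\left(H \right)} = 15 - H$
$- 7 \left(k{\left(9 \right)} - 1737\right) \left(a - 1141\right) = - 7 \left(\left(15 - 9\right) - 1737\right) \left(-933 - 1141\right) = - 7 \left(\left(15 - 9\right) - 1737\right) \left(-2074\right) = - 7 \left(6 - 1737\right) \left(-2074\right) = - 7 \left(\left(-1731\right) \left(-2074\right)\right) = \left(-7\right) 3590094 = -25130658$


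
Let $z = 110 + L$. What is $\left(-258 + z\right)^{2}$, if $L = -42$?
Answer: $36100$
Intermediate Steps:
$z = 68$ ($z = 110 - 42 = 68$)
$\left(-258 + z\right)^{2} = \left(-258 + 68\right)^{2} = \left(-190\right)^{2} = 36100$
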